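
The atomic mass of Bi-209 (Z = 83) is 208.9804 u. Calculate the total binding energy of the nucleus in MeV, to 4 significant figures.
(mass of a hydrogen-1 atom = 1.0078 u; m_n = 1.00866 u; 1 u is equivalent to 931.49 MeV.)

1638 MeV

Total constituent mass: 83 × 1.0078 + 126 × 1.00866 = 210.73856 u
Mass defect Δm = 210.73856 − 208.9804 = 1.75816 u
Binding energy = Δm·c² = 1.75816 × 931.49 MeV/u = 1637.71 MeV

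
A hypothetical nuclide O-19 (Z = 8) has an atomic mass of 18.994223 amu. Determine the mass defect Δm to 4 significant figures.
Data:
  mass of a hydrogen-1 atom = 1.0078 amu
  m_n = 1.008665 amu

Σm = 8·m(¹H) + 11·m_n = 8.0624 + 11.095315 = 19.157715 amu
Δm = 19.157715 − 18.994223 = 0.163492 amu

0.1635 amu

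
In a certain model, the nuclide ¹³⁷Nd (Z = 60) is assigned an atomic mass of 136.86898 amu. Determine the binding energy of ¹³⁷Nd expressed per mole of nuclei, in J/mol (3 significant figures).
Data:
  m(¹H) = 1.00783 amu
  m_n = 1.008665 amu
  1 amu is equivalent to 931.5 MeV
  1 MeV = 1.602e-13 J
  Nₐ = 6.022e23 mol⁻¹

1.14e+14 J/mol

Total constituent mass: 60 × 1.00783 + 77 × 1.008665 = 138.137005 amu
Δm = 138.137005 − 136.86898 = 1.268025 amu
E_B = 1.268025 × 931.5 = 1181.17 MeV
Per nucleus in joules: 1181.17 MeV × 1.602e-13 J/MeV = 1.8922e-10 J
Per mole: 1.8922e-10 J × 6.022e23 mol⁻¹ = 1.1395e+14 J/mol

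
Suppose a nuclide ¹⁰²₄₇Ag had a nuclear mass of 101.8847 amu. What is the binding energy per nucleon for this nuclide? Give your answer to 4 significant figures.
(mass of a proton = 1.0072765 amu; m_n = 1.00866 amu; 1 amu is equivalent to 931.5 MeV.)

8.526 MeV/nucleon

The nucleus contains 47 protons and 102 − 47 = 55 neutrons.
Σm = 47·m_p + 55·m_n = 47.3419955 + 55.47630 = 102.8182955 amu
Mass defect Δm = 102.8182955 − 101.8847 = 0.9335955 amu
E_B = 0.9335955 × 931.5 = 869.644 MeV
Per nucleon: 869.644 / 102 = 8.526 MeV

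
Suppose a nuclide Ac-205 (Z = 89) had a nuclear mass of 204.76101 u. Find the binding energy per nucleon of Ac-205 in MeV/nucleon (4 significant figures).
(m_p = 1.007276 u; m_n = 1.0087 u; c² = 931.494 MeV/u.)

With 89 protons and 116 neutrons (A = 205):
Mass of separated nucleons = 89(1.007276) + 116(1.0087) = 89.647564 + 117.0092 = 206.656764 u
Mass defect Δm = 206.656764 − 204.76101 = 1.895754 u
Converting to energy: 1.895754 u × 931.494 MeV/u = 1765.88 MeV
Per nucleon: 1765.88 / 205 = 8.614 MeV

8.614 MeV/nucleon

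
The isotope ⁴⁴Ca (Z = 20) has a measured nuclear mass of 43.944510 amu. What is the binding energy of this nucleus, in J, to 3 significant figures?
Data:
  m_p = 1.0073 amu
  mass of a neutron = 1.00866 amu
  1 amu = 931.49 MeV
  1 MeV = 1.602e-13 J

Total constituent mass: 20 × 1.0073 + 24 × 1.00866 = 44.35384 amu
Δm = 44.35384 − 43.944510 = 0.409330 amu
Converting to energy: 0.409330 amu × 931.49 MeV/amu = 381.287 MeV
In joules: 381.287 MeV × 1.602e-13 J/MeV = 6.1082e-11 J

6.11e-11 J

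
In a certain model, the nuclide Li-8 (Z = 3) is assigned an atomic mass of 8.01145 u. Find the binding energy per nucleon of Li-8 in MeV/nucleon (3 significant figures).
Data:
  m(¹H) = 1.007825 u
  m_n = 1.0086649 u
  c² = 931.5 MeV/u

6.44 MeV/nucleon

With 3 protons and 5 neutrons (A = 8):
Σm = 3·m(¹H) + 5·m_n = 3.023475 + 5.0433245 = 8.0667995 u
Mass defect Δm = 8.0667995 − 8.01145 = 0.0553495 u
Binding energy = Δm·c² = 0.0553495 × 931.5 MeV/u = 51.5581 MeV
Dividing by A = 8 gives 6.4448 MeV per nucleon.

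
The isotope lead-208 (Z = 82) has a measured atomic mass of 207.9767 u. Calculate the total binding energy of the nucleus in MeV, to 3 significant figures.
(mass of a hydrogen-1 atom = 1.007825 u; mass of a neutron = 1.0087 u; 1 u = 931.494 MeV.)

Mass of separated nucleons = 82(1.007825) + 126(1.0087) = 82.641650 + 127.0962 = 209.737850 u
Mass defect Δm = 209.737850 − 207.9767 = 1.761150 u
E_B = 1.761150 × 931.494 = 1640.50 MeV

1640 MeV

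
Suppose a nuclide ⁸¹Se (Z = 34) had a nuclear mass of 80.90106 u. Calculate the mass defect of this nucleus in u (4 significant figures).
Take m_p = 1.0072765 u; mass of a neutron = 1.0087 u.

0.7552 u

Total constituent mass: 34 × 1.0072765 + 47 × 1.0087 = 81.6563010 u
The mass defect is 81.6563010 − 80.90106 = 0.7552410 u.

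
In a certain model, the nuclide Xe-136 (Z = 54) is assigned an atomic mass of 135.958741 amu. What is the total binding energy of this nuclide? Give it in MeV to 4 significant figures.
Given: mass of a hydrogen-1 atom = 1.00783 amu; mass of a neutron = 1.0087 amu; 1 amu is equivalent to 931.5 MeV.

The nucleus contains 54 protons and 136 − 54 = 82 neutrons.
Total constituent mass: 54 × 1.00783 + 82 × 1.0087 = 137.13622 amu
Mass defect Δm = 137.13622 − 135.958741 = 1.177479 amu
E_B = 1.177479 × 931.5 = 1096.82 MeV

1097 MeV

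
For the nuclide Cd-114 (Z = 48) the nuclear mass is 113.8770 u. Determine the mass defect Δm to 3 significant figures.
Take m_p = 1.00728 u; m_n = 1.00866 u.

The nucleus contains 48 protons and 114 − 48 = 66 neutrons.
Mass of separated nucleons = 48(1.00728) + 66(1.00866) = 48.34944 + 66.57156 = 114.92100 u
Mass defect Δm = 114.92100 − 113.8770 = 1.04400 u

1.04 u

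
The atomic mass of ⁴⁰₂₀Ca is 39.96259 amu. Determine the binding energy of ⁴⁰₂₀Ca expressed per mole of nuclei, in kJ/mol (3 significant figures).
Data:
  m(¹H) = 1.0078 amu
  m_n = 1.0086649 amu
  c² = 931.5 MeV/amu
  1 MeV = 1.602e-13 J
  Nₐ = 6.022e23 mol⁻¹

3.30e+10 kJ/mol

Mass of separated nucleons = 20(1.0078) + 20(1.0086649) = 20.1560 + 20.1732980 = 40.3292980 amu
The mass defect is 40.3292980 − 39.96259 = 0.3667080 amu.
Converting to energy: 0.3667080 amu × 931.5 MeV/amu = 341.589 MeV
Per nucleus in joules: 341.589 MeV × 1.602e-13 J/MeV = 5.4723e-11 J
Per mole: 5.4723e-11 J × 6.022e23 mol⁻¹ = 3.2954e+13 J/mol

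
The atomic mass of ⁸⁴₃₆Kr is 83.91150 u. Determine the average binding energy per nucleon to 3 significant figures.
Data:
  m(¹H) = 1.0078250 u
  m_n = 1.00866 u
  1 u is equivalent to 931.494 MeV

The nucleus contains 36 protons and 84 − 36 = 48 neutrons.
Mass of separated nucleons = 36(1.0078250) + 48(1.00866) = 36.2817000 + 48.41568 = 84.6973800 u
Mass defect Δm = 84.6973800 − 83.91150 = 0.7858800 u
Converting to energy: 0.7858800 u × 931.494 MeV/u = 732.043 MeV
Per nucleon: 732.043 / 84 = 8.7148 MeV

8.71 MeV/nucleon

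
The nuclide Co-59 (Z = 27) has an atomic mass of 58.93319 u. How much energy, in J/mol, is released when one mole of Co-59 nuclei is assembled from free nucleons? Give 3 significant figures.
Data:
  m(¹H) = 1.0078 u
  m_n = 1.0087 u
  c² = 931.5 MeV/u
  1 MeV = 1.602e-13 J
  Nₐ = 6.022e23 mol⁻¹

4.99e+13 J/mol

With 27 protons and 32 neutrons (A = 59):
Σm = 27·m(¹H) + 32·m_n = 27.2106 + 32.2784 = 59.4890 u
Δm = 59.4890 − 58.93319 = 0.55581 u
E_B = 0.55581 × 931.5 = 517.737 MeV
Per nucleus in joules: 517.737 MeV × 1.602e-13 J/MeV = 8.2941e-11 J
Per mole: 8.2941e-11 J × 6.022e23 mol⁻¹ = 4.9947e+13 J/mol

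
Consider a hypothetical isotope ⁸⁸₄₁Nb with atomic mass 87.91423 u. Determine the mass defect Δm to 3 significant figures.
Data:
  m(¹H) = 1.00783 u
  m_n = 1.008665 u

0.814 u

Z = 41, so N = A − Z = 88 − 41 = 47.
Σm = 41·m(¹H) + 47·m_n = 41.32103 + 47.407255 = 88.728285 u
Mass defect Δm = 88.728285 − 87.91423 = 0.814055 u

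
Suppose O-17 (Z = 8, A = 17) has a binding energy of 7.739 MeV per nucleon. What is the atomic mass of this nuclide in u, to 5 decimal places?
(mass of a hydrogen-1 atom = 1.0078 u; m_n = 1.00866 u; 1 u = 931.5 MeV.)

Total binding energy = 17 × 7.739 = 131.563 MeV
Mass defect = 131.563 MeV / (931.5 MeV/u) = 0.1412378 u
Constituent mass = 8(1.0078) + 9(1.00866) = 17.14034 u
Atomic mass = 17.14034 − 0.1412378 = 16.9991022 u ≈ 16.99910 u (to 5 decimal places)

16.99910 u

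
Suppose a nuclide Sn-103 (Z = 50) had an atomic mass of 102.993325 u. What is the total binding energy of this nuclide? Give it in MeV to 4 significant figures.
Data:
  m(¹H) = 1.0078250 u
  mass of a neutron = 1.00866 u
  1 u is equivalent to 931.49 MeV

The nucleus contains 50 protons and 103 − 50 = 53 neutrons.
Σm = 50·m(¹H) + 53·m_n = 50.3912500 + 53.45898 = 103.8502300 u
The mass defect is 103.8502300 − 102.993325 = 0.8569050 u.
Converting to energy: 0.8569050 u × 931.49 MeV/u = 798.198 MeV

798.2 MeV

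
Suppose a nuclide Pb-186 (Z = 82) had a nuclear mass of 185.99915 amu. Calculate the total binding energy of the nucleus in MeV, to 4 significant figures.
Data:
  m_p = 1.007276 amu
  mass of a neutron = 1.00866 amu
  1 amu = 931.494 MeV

1395 MeV

Total constituent mass: 82 × 1.007276 + 104 × 1.00866 = 187.497272 amu
Mass defect Δm = 187.497272 − 185.99915 = 1.498122 amu
Binding energy = Δm·c² = 1.498122 × 931.494 MeV/amu = 1395.49 MeV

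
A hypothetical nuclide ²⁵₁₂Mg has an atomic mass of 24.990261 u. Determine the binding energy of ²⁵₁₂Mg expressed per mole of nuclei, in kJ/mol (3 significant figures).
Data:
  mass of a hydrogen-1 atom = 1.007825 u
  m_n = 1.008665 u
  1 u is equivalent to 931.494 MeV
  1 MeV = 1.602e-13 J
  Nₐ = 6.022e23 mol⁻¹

The nucleus contains 12 protons and 25 − 12 = 13 neutrons.
Total constituent mass: 12 × 1.007825 + 13 × 1.008665 = 25.206545 u
Δm = 25.206545 − 24.990261 = 0.216284 u
Binding energy = Δm·c² = 0.216284 × 931.494 MeV/u = 201.467 MeV
Per nucleus in joules: 201.467 MeV × 1.602e-13 J/MeV = 3.2275e-11 J
Per mole: 3.2275e-11 J × 6.022e23 mol⁻¹ = 1.9436e+13 J/mol

1.94e+10 kJ/mol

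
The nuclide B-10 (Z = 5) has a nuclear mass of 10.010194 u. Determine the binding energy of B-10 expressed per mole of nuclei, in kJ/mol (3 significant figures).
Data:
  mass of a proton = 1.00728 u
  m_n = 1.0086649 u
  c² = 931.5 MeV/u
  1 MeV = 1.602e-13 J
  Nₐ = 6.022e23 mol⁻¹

6.25e+09 kJ/mol

Mass of separated nucleons = 5(1.00728) + 5(1.0086649) = 5.03640 + 5.0433245 = 10.0797245 u
Δm = 10.0797245 − 10.010194 = 0.0695305 u
Binding energy = Δm·c² = 0.0695305 × 931.5 MeV/u = 64.7677 MeV
Per nucleus in joules: 64.7677 MeV × 1.602e-13 J/MeV = 1.0376e-11 J
Per mole: 1.0376e-11 J × 6.022e23 mol⁻¹ = 6.2484e+12 J/mol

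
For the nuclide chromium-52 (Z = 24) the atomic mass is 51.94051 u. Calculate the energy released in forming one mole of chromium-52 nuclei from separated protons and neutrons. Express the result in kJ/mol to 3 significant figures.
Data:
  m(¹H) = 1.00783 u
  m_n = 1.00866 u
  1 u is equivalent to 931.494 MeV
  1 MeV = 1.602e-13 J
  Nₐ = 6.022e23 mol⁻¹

4.40e+10 kJ/mol

Total constituent mass: 24 × 1.00783 + 28 × 1.00866 = 52.43040 u
Mass defect Δm = 52.43040 − 51.94051 = 0.48989 u
Binding energy = Δm·c² = 0.48989 × 931.494 MeV/u = 456.330 MeV
Per nucleus in joules: 456.330 MeV × 1.602e-13 J/MeV = 7.3104e-11 J
Per mole: 7.3104e-11 J × 6.022e23 mol⁻¹ = 4.4023e+13 J/mol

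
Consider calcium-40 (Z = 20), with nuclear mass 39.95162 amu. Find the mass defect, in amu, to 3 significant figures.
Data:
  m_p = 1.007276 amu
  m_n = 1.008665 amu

The nucleus contains 20 protons and 40 − 20 = 20 neutrons.
Σm = 20·m_p + 20·m_n = 20.145520 + 20.173300 = 40.318820 amu
Mass defect Δm = 40.318820 − 39.95162 = 0.367200 amu

0.367 amu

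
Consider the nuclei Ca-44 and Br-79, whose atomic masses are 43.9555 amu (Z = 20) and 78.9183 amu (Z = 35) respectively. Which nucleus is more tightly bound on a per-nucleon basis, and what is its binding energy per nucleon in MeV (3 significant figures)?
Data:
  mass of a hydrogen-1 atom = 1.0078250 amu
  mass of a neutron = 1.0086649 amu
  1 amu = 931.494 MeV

Ca-44: Σm = 20(1.0078250) + 24(1.0086649) = 44.3644576 amu; Δm = 0.4089576 amu; E_B = 380.94 MeV; E_B/A = 8.658 MeV
Br-79: Σm = 35(1.0078250) + 44(1.0086649) = 79.6551306 amu; Δm = 0.7368306 amu; E_B = 686.35 MeV; E_B/A = 8.688 MeV
Br-79 has the higher binding energy per nucleon, so it is the more tightly bound nucleus.

Br-79; 8.69 MeV/nucleon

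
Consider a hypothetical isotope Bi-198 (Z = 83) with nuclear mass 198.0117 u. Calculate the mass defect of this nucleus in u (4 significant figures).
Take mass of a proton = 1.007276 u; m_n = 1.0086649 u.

1.589 u

Mass of separated nucleons = 83(1.007276) + 115(1.0086649) = 83.603908 + 115.9964635 = 199.6003715 u
The mass defect is 199.6003715 − 198.0117 = 1.5886715 u.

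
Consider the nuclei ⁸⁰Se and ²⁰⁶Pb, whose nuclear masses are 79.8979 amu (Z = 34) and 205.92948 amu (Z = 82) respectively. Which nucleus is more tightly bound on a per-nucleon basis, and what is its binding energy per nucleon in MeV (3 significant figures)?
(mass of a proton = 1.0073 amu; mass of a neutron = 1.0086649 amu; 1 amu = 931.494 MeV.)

⁸⁰Se; 8.72 MeV/nucleon

⁸⁰Se: Σm = 34(1.0073) + 46(1.0086649) = 80.6467854 amu; Δm = 0.7488854 amu; E_B = 697.58 MeV; E_B/A = 8.720 MeV
²⁰⁶Pb: Σm = 82(1.0073) + 124(1.0086649) = 207.6730476 amu; Δm = 1.7435676 amu; E_B = 1624.1 MeV; E_B/A = 7.884 MeV
⁸⁰Se has the higher binding energy per nucleon, so it is the more tightly bound nucleus.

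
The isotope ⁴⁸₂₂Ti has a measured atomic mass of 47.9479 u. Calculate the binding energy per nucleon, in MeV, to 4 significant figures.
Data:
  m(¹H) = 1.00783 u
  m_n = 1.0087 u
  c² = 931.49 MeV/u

8.744 MeV/nucleon

Total constituent mass: 22 × 1.00783 + 26 × 1.0087 = 48.39846 u
The mass defect is 48.39846 − 47.9479 = 0.45056 u.
E_B = 0.45056 × 931.49 = 419.692 MeV
Per nucleon: 419.692 / 48 = 8.744 MeV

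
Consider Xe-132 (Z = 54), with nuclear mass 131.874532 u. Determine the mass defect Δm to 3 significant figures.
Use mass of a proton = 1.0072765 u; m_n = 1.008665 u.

Total constituent mass: 54 × 1.0072765 + 78 × 1.008665 = 133.0688010 u
The mass defect is 133.0688010 − 131.874532 = 1.1942690 u.

1.19 u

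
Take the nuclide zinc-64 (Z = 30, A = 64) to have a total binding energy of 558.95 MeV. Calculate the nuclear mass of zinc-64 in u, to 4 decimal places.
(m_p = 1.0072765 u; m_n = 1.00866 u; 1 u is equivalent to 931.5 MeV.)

63.9127 u

Mass defect = 558.95 MeV / (931.5 MeV/u) = 0.600054 u
Constituent mass = 30(1.0072765) + 34(1.00866) = 64.5127350 u
Nuclear mass = 64.5127350 − 0.600054 = 63.9126810 u ≈ 63.9127 u (to 4 decimal places)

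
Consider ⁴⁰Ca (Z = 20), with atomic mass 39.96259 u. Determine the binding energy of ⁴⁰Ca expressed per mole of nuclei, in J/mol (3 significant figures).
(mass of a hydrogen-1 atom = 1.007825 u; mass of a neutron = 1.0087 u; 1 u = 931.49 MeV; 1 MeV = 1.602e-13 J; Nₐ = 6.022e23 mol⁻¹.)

3.31e+13 J/mol

With 20 protons and 20 neutrons (A = 40):
Mass of separated nucleons = 20(1.007825) + 20(1.0087) = 20.156500 + 20.1740 = 40.330500 u
Δm = 40.330500 − 39.96259 = 0.367910 u
Binding energy = Δm·c² = 0.367910 × 931.49 MeV/u = 342.704 MeV
Per nucleus in joules: 342.704 MeV × 1.602e-13 J/MeV = 5.4901e-11 J
Per mole: 5.4901e-11 J × 6.022e23 mol⁻¹ = 3.3061e+13 J/mol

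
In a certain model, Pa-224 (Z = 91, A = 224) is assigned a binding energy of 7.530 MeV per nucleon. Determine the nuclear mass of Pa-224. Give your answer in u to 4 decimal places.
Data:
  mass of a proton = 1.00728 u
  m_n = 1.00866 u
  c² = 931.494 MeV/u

Total binding energy = 224 × 7.530 = 1686.720 MeV
Mass defect = 1686.720 MeV / (931.494 MeV/u) = 1.810769 u
Constituent mass = 91(1.00728) + 133(1.00866) = 225.81426 u
Nuclear mass = 225.81426 − 1.810769 = 224.003491 u ≈ 224.0035 u (to 4 decimal places)

224.0035 u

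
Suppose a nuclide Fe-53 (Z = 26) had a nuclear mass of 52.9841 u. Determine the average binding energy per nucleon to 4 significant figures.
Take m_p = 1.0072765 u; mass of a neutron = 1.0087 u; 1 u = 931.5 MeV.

Z = 26, so N = A − Z = 53 − 26 = 27.
Mass of separated nucleons = 26(1.0072765) + 27(1.0087) = 26.1891890 + 27.2349 = 53.4240890 u
The mass defect is 53.4240890 − 52.9841 = 0.4399890 u.
E_B = 0.4399890 × 931.5 = 409.850 MeV
BE/A = 409.850 MeV / 53 = 7.733 MeV/nucleon

7.733 MeV/nucleon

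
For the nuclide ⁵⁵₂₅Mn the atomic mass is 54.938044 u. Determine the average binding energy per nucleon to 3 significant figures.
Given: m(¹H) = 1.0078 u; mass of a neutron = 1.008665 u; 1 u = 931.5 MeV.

Z = 25, so N = A − Z = 55 − 25 = 30.
Total constituent mass: 25 × 1.0078 + 30 × 1.008665 = 55.454950 u
Mass defect Δm = 55.454950 − 54.938044 = 0.516906 u
E_B = 0.516906 × 931.5 = 481.498 MeV
BE/A = 481.498 MeV / 55 = 8.7545 MeV/nucleon

8.75 MeV/nucleon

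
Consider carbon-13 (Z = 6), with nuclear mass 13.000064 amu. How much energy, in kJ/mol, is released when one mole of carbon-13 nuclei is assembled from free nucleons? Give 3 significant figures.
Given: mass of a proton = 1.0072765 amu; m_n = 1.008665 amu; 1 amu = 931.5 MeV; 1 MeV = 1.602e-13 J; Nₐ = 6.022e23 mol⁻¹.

Mass of separated nucleons = 6(1.0072765) + 7(1.008665) = 6.0436590 + 7.060655 = 13.1043140 amu
The mass defect is 13.1043140 − 13.000064 = 0.1042500 amu.
Binding energy = Δm·c² = 0.1042500 × 931.5 MeV/amu = 97.1089 MeV
Per nucleus in joules: 97.1089 MeV × 1.602e-13 J/MeV = 1.5557e-11 J
Per mole: 1.5557e-11 J × 6.022e23 mol⁻¹ = 9.3684e+12 J/mol

9.37e+09 kJ/mol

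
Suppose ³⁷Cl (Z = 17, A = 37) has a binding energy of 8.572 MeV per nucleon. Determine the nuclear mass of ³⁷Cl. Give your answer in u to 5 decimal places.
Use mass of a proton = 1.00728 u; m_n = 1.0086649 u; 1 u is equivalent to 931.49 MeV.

36.95657 u

Total binding energy = 37 × 8.572 = 317.164 MeV
Mass defect = 317.164 MeV / (931.49 MeV/u) = 0.3404910 u
Constituent mass = 17(1.00728) + 20(1.0086649) = 37.2970580 u
Nuclear mass = 37.2970580 − 0.3404910 = 36.9565670 u ≈ 36.95657 u (to 5 decimal places)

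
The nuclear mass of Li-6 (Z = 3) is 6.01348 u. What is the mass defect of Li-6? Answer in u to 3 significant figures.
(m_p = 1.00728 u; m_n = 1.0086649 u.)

Z = 3, so N = A − Z = 6 − 3 = 3.
Mass of separated nucleons = 3(1.00728) + 3(1.0086649) = 3.02184 + 3.0259947 = 6.0478347 u
Mass defect Δm = 6.0478347 − 6.01348 = 0.0343547 u

0.0344 u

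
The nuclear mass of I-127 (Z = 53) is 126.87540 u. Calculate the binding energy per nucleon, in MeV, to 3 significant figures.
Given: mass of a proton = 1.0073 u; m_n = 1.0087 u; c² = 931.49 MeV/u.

The nucleus contains 53 protons and 127 − 53 = 74 neutrons.
Σm = 53·m_p + 74·m_n = 53.3869 + 74.6438 = 128.0307 u
Δm = 128.0307 − 126.87540 = 1.15530 u
E_B = 1.15530 × 931.49 = 1076.15 MeV
BE/A = 1076.15 MeV / 127 = 8.474 MeV/nucleon

8.47 MeV/nucleon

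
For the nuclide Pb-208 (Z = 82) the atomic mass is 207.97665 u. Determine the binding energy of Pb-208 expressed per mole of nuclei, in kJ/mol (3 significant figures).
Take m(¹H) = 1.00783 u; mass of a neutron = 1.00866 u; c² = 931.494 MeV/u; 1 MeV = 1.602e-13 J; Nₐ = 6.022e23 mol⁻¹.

Z = 82, so N = A − Z = 208 − 82 = 126.
Σm = 82·m(¹H) + 126·m_n = 82.64206 + 127.09116 = 209.73322 u
The mass defect is 209.73322 − 207.97665 = 1.75657 u.
E_B = 1.75657 × 931.494 = 1636.23 MeV
Per nucleus in joules: 1636.23 MeV × 1.602e-13 J/MeV = 2.6212e-10 J
Per mole: 2.6212e-10 J × 6.022e23 mol⁻¹ = 1.5785e+14 J/mol

1.58e+11 kJ/mol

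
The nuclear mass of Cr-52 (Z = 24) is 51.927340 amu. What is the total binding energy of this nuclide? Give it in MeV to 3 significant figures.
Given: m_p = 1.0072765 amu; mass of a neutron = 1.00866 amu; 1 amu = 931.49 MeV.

456 MeV

Total constituent mass: 24 × 1.0072765 + 28 × 1.00866 = 52.4171160 amu
Δm = 52.4171160 − 51.927340 = 0.4897760 amu
Binding energy = Δm·c² = 0.4897760 × 931.49 MeV/amu = 456.221 MeV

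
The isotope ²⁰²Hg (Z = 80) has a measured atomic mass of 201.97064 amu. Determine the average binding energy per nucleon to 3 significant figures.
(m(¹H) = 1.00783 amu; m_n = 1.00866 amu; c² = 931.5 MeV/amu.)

Mass of separated nucleons = 80(1.00783) + 122(1.00866) = 80.62640 + 123.05652 = 203.68292 amu
The mass defect is 203.68292 − 201.97064 = 1.71228 amu.
Converting to energy: 1.71228 amu × 931.5 MeV/amu = 1594.99 MeV
Dividing by A = 202 gives 7.896 MeV per nucleon.

7.90 MeV/nucleon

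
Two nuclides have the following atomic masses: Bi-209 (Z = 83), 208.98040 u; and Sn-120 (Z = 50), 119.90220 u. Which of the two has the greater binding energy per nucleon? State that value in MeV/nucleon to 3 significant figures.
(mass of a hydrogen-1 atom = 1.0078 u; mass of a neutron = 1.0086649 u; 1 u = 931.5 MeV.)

Sn-120; 8.49 MeV/nucleon

Bi-209: Σm = 83(1.0078) + 126(1.0086649) = 210.7391774 u; Δm = 1.7587774 u; E_B = 1638.3 MeV; E_B/A = 7.839 MeV
Sn-120: Σm = 50(1.0078) + 70(1.0086649) = 120.9965430 u; Δm = 1.0943430 u; E_B = 1019.38 MeV; E_B/A = 8.4948 MeV
Sn-120 has the higher binding energy per nucleon, so it is the more tightly bound nucleus.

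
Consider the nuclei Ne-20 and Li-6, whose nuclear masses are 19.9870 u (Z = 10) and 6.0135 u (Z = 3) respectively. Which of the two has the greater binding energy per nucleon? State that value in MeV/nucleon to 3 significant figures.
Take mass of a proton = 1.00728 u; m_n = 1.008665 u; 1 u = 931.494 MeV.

Ne-20; 8.03 MeV/nucleon

Ne-20: Σm = 10(1.00728) + 10(1.008665) = 20.159450 u; Δm = 0.172450 u; E_B = 160.64 MeV; E_B/A = 8.032 MeV
Li-6: Σm = 3(1.00728) + 3(1.008665) = 6.047835 u; Δm = 0.034335 u; E_B = 31.9828 MeV; E_B/A = 5.330 MeV
Ne-20 has the higher binding energy per nucleon, so it is the more tightly bound nucleus.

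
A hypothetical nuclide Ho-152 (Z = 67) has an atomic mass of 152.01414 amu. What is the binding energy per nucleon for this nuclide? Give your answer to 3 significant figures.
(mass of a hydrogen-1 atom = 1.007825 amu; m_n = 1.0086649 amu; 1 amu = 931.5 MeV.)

Z = 67, so N = A − Z = 152 − 67 = 85.
Σm = 67·m(¹H) + 85·m_n = 67.524275 + 85.7365165 = 153.2607915 amu
Mass defect Δm = 153.2607915 − 152.01414 = 1.2466515 amu
E_B = 1.2466515 × 931.5 = 1161.26 MeV
BE/A = 1161.26 MeV / 152 = 7.640 MeV/nucleon

7.64 MeV/nucleon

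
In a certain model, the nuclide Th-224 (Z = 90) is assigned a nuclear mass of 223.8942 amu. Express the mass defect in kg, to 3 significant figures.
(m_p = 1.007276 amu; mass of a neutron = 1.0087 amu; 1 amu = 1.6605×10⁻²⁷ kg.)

3.20e-27 kg

The nucleus contains 90 protons and 224 − 90 = 134 neutrons.
Mass of separated nucleons = 90(1.007276) + 134(1.0087) = 90.654840 + 135.1658 = 225.820640 amu
Δm = 225.820640 − 223.8942 = 1.926440 amu
In SI units: 1.926440 amu × 1.6605×10⁻²⁷ kg/amu = 3.1989e-27 kg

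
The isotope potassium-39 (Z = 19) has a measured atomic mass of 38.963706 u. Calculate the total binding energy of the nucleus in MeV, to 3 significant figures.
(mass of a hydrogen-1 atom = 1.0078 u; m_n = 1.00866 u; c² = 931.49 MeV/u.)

Σm = 19·m(¹H) + 20·m_n = 19.1482 + 20.17320 = 39.32140 u
The mass defect is 39.32140 − 38.963706 = 0.357694 u.
Converting to energy: 0.357694 u × 931.49 MeV/u = 333.188 MeV

333 MeV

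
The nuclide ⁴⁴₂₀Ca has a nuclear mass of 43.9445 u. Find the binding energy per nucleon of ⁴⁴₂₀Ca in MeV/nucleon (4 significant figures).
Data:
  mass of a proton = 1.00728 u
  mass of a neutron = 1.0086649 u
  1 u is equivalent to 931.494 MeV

Mass of separated nucleons = 20(1.00728) + 24(1.0086649) = 20.14560 + 24.2079576 = 44.3535576 u
Mass defect Δm = 44.3535576 − 43.9445 = 0.4090576 u
Binding energy = Δm·c² = 0.4090576 × 931.494 MeV/u = 381.035 MeV
Dividing by A = 44 gives 8.660 MeV per nucleon.

8.660 MeV/nucleon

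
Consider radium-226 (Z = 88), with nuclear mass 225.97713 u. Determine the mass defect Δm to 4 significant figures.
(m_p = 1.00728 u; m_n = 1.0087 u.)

Total constituent mass: 88 × 1.00728 + 138 × 1.0087 = 227.84124 u
The mass defect is 227.84124 − 225.97713 = 1.86411 u.

1.864 u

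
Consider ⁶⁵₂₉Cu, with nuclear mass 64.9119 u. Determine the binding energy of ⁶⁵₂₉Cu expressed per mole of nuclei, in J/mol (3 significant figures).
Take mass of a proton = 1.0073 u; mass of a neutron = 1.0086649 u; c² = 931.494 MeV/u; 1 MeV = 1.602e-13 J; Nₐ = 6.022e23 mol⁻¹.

5.50e+13 J/mol

Z = 29, so N = A − Z = 65 − 29 = 36.
Σm = 29·m_p + 36·m_n = 29.2117 + 36.3119364 = 65.5236364 u
Δm = 65.5236364 − 64.9119 = 0.6117364 u
Converting to energy: 0.6117364 u × 931.494 MeV/u = 569.829 MeV
Per nucleus in joules: 569.829 MeV × 1.602e-13 J/MeV = 9.1287e-11 J
Per mole: 9.1287e-11 J × 6.022e23 mol⁻¹ = 5.4973e+13 J/mol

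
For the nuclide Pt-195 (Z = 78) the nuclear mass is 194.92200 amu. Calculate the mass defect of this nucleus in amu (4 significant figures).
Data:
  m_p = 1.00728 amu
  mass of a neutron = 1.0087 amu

1.664 amu

With 78 protons and 117 neutrons (A = 195):
Total constituent mass: 78 × 1.00728 + 117 × 1.0087 = 196.58574 amu
Mass defect Δm = 196.58574 − 194.92200 = 1.66374 amu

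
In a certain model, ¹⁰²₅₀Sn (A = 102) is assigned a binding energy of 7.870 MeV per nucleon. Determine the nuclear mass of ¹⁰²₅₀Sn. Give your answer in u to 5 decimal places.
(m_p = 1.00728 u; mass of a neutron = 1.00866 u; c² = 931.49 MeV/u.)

101.95254 u

Total binding energy = 102 × 7.870 = 802.740 MeV
Mass defect = 802.740 MeV / (931.49 MeV/u) = 0.8617806 u
Constituent mass = 50(1.00728) + 52(1.00866) = 102.81432 u
Nuclear mass = 102.81432 − 0.8617806 = 101.9525394 u ≈ 101.95254 u (to 5 decimal places)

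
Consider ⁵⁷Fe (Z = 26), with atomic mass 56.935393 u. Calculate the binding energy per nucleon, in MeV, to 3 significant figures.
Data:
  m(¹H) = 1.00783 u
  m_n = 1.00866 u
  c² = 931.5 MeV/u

Total constituent mass: 26 × 1.00783 + 31 × 1.00866 = 57.47204 u
Mass defect Δm = 57.47204 − 56.935393 = 0.536647 u
E_B = 0.536647 × 931.5 = 499.887 MeV
Dividing by A = 57 gives 8.770 MeV per nucleon.

8.77 MeV/nucleon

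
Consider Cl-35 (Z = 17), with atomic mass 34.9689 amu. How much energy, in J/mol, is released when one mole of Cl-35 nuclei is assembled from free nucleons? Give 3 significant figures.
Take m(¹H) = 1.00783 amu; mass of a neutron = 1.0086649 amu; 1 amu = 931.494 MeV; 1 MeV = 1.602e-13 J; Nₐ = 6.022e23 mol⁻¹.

2.88e+13 J/mol

The nucleus contains 17 protons and 35 − 17 = 18 neutrons.
Mass of separated nucleons = 17(1.00783) + 18(1.0086649) = 17.13311 + 18.1559682 = 35.2890782 amu
Δm = 35.2890782 − 34.9689 = 0.3201782 amu
Converting to energy: 0.3201782 amu × 931.494 MeV/amu = 298.244 MeV
Per nucleus in joules: 298.244 MeV × 1.602e-13 J/MeV = 4.7779e-11 J
Per mole: 4.7779e-11 J × 6.022e23 mol⁻¹ = 2.8773e+13 J/mol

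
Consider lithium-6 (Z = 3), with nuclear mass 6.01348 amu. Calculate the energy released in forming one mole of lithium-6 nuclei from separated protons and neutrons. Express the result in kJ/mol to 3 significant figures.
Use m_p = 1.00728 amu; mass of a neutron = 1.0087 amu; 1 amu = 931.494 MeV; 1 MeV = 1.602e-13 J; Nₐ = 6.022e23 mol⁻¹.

3.10e+09 kJ/mol

Z = 3, so N = A − Z = 6 − 3 = 3.
Mass of separated nucleons = 3(1.00728) + 3(1.0087) = 3.02184 + 3.0261 = 6.04794 amu
The mass defect is 6.04794 − 6.01348 = 0.03446 amu.
E_B = 0.03446 × 931.494 = 32.0993 MeV
Per nucleus in joules: 32.0993 MeV × 1.602e-13 J/MeV = 5.1423e-12 J
Per mole: 5.1423e-12 J × 6.022e23 mol⁻¹ = 3.0967e+12 J/mol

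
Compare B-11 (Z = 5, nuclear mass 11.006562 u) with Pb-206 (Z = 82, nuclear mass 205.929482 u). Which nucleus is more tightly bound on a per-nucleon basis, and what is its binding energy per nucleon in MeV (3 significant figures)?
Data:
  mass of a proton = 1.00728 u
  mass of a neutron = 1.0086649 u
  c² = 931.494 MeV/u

B-11: Σm = 5(1.00728) + 6(1.0086649) = 11.0883894 u; Δm = 0.0818274 u; E_B = 76.222 MeV; E_B/A = 6.929 MeV
Pb-206: Σm = 82(1.00728) + 124(1.0086649) = 207.6714076 u; Δm = 1.7419256 u; E_B = 1622.6 MeV; E_B/A = 7.877 MeV
Pb-206 has the higher binding energy per nucleon, so it is the more tightly bound nucleus.

Pb-206; 7.88 MeV/nucleon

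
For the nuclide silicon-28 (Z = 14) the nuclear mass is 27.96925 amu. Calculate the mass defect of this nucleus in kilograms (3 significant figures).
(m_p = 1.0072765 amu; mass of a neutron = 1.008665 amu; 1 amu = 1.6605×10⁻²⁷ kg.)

4.22e-28 kg

With 14 protons and 14 neutrons (A = 28):
Total constituent mass: 14 × 1.0072765 + 14 × 1.008665 = 28.2231810 amu
Δm = 28.2231810 − 27.96925 = 0.2539310 amu
In SI units: 0.2539310 amu × 1.6605×10⁻²⁷ kg/amu = 4.2165e-28 kg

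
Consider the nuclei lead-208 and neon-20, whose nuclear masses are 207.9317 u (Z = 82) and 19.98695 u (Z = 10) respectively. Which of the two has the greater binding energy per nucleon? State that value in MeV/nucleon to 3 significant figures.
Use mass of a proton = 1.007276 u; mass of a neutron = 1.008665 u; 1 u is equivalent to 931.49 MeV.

neon-20; 8.03 MeV/nucleon

lead-208: Σm = 82(1.007276) + 126(1.008665) = 209.688422 u; Δm = 1.756722 u; E_B = 1636.4 MeV; E_B/A = 7.867 MeV
neon-20: Σm = 10(1.007276) + 10(1.008665) = 20.159410 u; Δm = 0.172460 u; E_B = 160.64 MeV; E_B/A = 8.032 MeV
neon-20 has the higher binding energy per nucleon, so it is the more tightly bound nucleus.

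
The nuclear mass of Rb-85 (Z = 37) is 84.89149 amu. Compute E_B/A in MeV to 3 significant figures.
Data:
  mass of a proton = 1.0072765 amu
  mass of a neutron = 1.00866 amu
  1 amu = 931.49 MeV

8.69 MeV/nucleon

The nucleus contains 37 protons and 85 − 37 = 48 neutrons.
Mass of separated nucleons = 37(1.0072765) + 48(1.00866) = 37.2692305 + 48.41568 = 85.6849105 amu
Mass defect Δm = 85.6849105 − 84.89149 = 0.7934205 amu
Binding energy = Δm·c² = 0.7934205 × 931.49 MeV/amu = 739.063 MeV
Per nucleon: 739.063 / 85 = 8.6949 MeV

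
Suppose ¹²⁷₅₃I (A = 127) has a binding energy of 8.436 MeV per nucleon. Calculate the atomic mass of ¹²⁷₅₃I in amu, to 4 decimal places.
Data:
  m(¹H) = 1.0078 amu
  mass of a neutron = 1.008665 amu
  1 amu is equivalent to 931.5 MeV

Total binding energy = 127 × 8.436 = 1071.372 MeV
Mass defect = 1071.372 MeV / (931.5 MeV/amu) = 1.150158 amu
Constituent mass = 53(1.0078) + 74(1.008665) = 128.054610 amu
Atomic mass = 128.054610 − 1.150158 = 126.904452 amu ≈ 126.9045 amu (to 4 decimal places)

126.9045 amu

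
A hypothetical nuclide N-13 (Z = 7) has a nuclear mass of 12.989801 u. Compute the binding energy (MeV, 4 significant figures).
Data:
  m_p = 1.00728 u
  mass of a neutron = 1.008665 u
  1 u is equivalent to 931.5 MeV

Σm = 7·m_p + 6·m_n = 7.05096 + 6.051990 = 13.102950 u
The mass defect is 13.102950 − 12.989801 = 0.113149 u.
E_B = 0.113149 × 931.5 = 105.398 MeV

105.4 MeV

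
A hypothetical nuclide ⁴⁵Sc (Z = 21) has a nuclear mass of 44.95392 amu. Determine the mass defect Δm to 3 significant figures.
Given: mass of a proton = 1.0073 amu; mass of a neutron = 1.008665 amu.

0.407 amu

The nucleus contains 21 protons and 45 − 21 = 24 neutrons.
Σm = 21·m_p + 24·m_n = 21.1533 + 24.207960 = 45.361260 amu
Δm = 45.361260 − 44.95392 = 0.407340 amu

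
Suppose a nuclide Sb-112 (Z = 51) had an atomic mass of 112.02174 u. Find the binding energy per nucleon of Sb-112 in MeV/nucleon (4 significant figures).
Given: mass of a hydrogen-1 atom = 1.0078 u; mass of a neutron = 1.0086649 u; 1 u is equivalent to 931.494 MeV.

Mass of separated nucleons = 51(1.0078) + 61(1.0086649) = 51.3978 + 61.5285589 = 112.9263589 u
Mass defect Δm = 112.9263589 − 112.02174 = 0.9046189 u
E_B = 0.9046189 × 931.494 = 842.647 MeV
Dividing by A = 112 gives 7.524 MeV per nucleon.

7.524 MeV/nucleon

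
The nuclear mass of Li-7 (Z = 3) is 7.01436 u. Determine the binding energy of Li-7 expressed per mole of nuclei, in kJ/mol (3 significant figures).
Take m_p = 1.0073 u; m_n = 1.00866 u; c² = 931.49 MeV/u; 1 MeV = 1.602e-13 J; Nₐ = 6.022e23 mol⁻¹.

3.79e+09 kJ/mol

Z = 3, so N = A − Z = 7 − 3 = 4.
Total constituent mass: 3 × 1.0073 + 4 × 1.00866 = 7.05654 u
Mass defect Δm = 7.05654 − 7.01436 = 0.04218 u
E_B = 0.04218 × 931.49 = 39.2902 MeV
Per nucleus in joules: 39.2902 MeV × 1.602e-13 J/MeV = 6.2943e-12 J
Per mole: 6.2943e-12 J × 6.022e23 mol⁻¹ = 3.7904e+12 J/mol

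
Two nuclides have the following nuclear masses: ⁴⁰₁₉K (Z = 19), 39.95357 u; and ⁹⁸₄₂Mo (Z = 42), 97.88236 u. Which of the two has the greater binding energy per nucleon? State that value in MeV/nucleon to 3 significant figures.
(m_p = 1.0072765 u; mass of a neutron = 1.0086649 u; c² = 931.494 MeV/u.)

⁴⁰₁₉K: Σm = 19(1.0072765) + 21(1.0086649) = 40.3202164 u; Δm = 0.3666464 u; E_B = 341.53 MeV; E_B/A = 8.538 MeV
⁹⁸₄₂Mo: Σm = 42(1.0072765) + 56(1.0086649) = 98.7908474 u; Δm = 0.9084874 u; E_B = 846.25 MeV; E_B/A = 8.635 MeV
⁹⁸₄₂Mo has the higher binding energy per nucleon, so it is the more tightly bound nucleus.

⁹⁸₄₂Mo; 8.64 MeV/nucleon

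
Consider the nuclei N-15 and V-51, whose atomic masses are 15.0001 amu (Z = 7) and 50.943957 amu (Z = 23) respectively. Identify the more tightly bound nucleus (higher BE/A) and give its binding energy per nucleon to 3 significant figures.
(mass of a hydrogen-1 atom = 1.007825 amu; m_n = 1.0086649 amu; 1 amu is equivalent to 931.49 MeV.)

N-15: Σm = 7(1.007825) + 8(1.0086649) = 15.1240942 amu; Δm = 0.1239942 amu; E_B = 115.50 MeV; E_B/A = 7.700 MeV
V-51: Σm = 23(1.007825) + 28(1.0086649) = 51.4225922 amu; Δm = 0.4786352 amu; E_B = 445.84 MeV; E_B/A = 8.742 MeV
V-51 has the higher binding energy per nucleon, so it is the more tightly bound nucleus.

V-51; 8.74 MeV/nucleon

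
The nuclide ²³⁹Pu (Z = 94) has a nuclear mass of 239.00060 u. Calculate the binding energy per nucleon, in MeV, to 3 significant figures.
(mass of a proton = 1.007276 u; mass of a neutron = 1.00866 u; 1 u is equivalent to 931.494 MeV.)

7.56 MeV/nucleon

The nucleus contains 94 protons and 239 − 94 = 145 neutrons.
Mass of separated nucleons = 94(1.007276) + 145(1.00866) = 94.683944 + 146.25570 = 240.939644 u
Mass defect Δm = 240.939644 − 239.00060 = 1.939044 u
Converting to energy: 1.939044 u × 931.494 MeV/u = 1806.21 MeV
BE/A = 1806.21 MeV / 239 = 7.557 MeV/nucleon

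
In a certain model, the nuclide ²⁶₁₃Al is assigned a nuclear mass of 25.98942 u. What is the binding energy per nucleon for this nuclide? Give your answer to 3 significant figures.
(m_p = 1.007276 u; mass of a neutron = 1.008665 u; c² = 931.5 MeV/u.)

The nucleus contains 13 protons and 26 − 13 = 13 neutrons.
Total constituent mass: 13 × 1.007276 + 13 × 1.008665 = 26.207233 u
Mass defect Δm = 26.207233 − 25.98942 = 0.217813 u
Binding energy = Δm·c² = 0.217813 × 931.5 MeV/u = 202.893 MeV
Dividing by A = 26 gives 7.804 MeV per nucleon.

7.80 MeV/nucleon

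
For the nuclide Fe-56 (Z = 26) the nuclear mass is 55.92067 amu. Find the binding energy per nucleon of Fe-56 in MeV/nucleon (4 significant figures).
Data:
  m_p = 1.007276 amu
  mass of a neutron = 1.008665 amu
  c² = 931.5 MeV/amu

Σm = 26·m_p + 30·m_n = 26.189176 + 30.259950 = 56.449126 amu
The mass defect is 56.449126 − 55.92067 = 0.528456 amu.
E_B = 0.528456 × 931.5 = 492.257 MeV
Per nucleon: 492.257 / 56 = 8.790 MeV

8.790 MeV/nucleon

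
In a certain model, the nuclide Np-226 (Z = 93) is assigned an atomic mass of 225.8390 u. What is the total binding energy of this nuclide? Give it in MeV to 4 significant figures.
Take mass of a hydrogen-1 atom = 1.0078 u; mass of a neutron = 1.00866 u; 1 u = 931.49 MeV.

1899 MeV

Z = 93, so N = A − Z = 226 − 93 = 133.
Total constituent mass: 93 × 1.0078 + 133 × 1.00866 = 227.87718 u
The mass defect is 227.87718 − 225.8390 = 2.03818 u.
E_B = 2.03818 × 931.49 = 1898.54 MeV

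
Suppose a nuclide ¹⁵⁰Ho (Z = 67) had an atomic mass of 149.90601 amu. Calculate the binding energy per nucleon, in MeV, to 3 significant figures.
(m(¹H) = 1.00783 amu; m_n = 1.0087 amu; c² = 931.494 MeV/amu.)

8.33 MeV/nucleon

With 67 protons and 83 neutrons (A = 150):
Total constituent mass: 67 × 1.00783 + 83 × 1.0087 = 151.24671 amu
The mass defect is 151.24671 − 149.90601 = 1.34070 amu.
E_B = 1.34070 × 931.494 = 1248.85 MeV
Dividing by A = 150 gives 8.326 MeV per nucleon.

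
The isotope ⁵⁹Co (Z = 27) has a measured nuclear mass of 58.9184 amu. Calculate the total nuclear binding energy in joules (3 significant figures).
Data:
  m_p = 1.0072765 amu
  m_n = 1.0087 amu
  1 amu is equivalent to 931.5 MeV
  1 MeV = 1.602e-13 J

Total constituent mass: 27 × 1.0072765 + 32 × 1.0087 = 59.4748655 amu
The mass defect is 59.4748655 − 58.9184 = 0.5564655 amu.
Converting to energy: 0.5564655 amu × 931.5 MeV/amu = 518.348 MeV
In joules: 518.348 MeV × 1.602e-13 J/MeV = 8.3039e-11 J

8.30e-11 J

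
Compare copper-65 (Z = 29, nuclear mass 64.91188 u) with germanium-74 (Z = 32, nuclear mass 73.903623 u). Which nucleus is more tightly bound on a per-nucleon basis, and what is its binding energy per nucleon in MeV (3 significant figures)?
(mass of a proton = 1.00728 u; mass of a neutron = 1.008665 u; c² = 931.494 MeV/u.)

copper-65: Σm = 29(1.00728) + 36(1.008665) = 65.523060 u; Δm = 0.611180 u; E_B = 569.31 MeV; E_B/A = 8.759 MeV
germanium-74: Σm = 32(1.00728) + 42(1.008665) = 74.596890 u; Δm = 0.693267 u; E_B = 645.77 MeV; E_B/A = 8.727 MeV
copper-65 has the higher binding energy per nucleon, so it is the more tightly bound nucleus.

copper-65; 8.76 MeV/nucleon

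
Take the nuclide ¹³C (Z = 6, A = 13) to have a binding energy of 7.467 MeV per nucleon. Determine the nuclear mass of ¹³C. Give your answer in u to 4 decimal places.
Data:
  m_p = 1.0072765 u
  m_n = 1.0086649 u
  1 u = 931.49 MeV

Total binding energy = 13 × 7.467 = 97.071 MeV
Mass defect = 97.071 MeV / (931.49 MeV/u) = 0.104210 u
Constituent mass = 6(1.0072765) + 7(1.0086649) = 13.1043133 u
Nuclear mass = 13.1043133 − 0.104210 = 13.0001033 u ≈ 13.0001 u (to 4 decimal places)

13.0001 u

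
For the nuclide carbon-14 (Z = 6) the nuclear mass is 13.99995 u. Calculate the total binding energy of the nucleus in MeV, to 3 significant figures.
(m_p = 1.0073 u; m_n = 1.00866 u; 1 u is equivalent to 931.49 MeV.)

105 MeV

Total constituent mass: 6 × 1.0073 + 8 × 1.00866 = 14.11308 u
Mass defect Δm = 14.11308 − 13.99995 = 0.11313 u
Binding energy = Δm·c² = 0.11313 × 931.49 MeV/u = 105.379 MeV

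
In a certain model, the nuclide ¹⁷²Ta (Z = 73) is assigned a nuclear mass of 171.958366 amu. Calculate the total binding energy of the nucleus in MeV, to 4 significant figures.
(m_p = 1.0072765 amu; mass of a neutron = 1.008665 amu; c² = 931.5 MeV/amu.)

1333 MeV

The nucleus contains 73 protons and 172 − 73 = 99 neutrons.
Mass of separated nucleons = 73(1.0072765) + 99(1.008665) = 73.5311845 + 99.857835 = 173.3890195 amu
The mass defect is 173.3890195 − 171.958366 = 1.4306535 amu.
Converting to energy: 1.4306535 amu × 931.5 MeV/amu = 1332.65 MeV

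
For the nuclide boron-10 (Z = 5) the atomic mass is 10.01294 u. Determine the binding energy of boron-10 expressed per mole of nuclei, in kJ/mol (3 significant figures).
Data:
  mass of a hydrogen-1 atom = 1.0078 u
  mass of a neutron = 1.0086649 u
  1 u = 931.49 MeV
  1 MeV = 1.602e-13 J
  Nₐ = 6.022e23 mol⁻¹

6.24e+09 kJ/mol

The nucleus contains 5 protons and 10 − 5 = 5 neutrons.
Σm = 5·m(¹H) + 5·m_n = 5.0390 + 5.0433245 = 10.0823245 u
Mass defect Δm = 10.0823245 − 10.01294 = 0.0693845 u
E_B = 0.0693845 × 931.49 = 64.6310 MeV
Per nucleus in joules: 64.6310 MeV × 1.602e-13 J/MeV = 1.0354e-11 J
Per mole: 1.0354e-11 J × 6.022e23 mol⁻¹ = 6.2352e+12 J/mol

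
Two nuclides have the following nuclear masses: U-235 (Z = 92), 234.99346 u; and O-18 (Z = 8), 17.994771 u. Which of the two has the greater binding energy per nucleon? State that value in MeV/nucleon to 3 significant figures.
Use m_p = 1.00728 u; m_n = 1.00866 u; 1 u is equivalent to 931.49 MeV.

O-18; 7.77 MeV/nucleon

U-235: Σm = 92(1.00728) + 143(1.00866) = 236.90814 u; Δm = 1.91468 u; E_B = 1783.5 MeV; E_B/A = 7.589 MeV
O-18: Σm = 8(1.00728) + 10(1.00866) = 18.14484 u; Δm = 0.150069 u; E_B = 139.79 MeV; E_B/A = 7.766 MeV
O-18 has the higher binding energy per nucleon, so it is the more tightly bound nucleus.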